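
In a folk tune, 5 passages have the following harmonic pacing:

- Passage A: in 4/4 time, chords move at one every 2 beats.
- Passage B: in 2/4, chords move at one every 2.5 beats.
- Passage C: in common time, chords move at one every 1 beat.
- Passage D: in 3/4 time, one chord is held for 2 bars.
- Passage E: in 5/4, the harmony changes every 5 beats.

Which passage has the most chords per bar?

A: 4 beats/bar ÷ 2 beats/chord = 2 chords/bar.
B: 2 beats/bar ÷ 2.5 beats/chord = 0.8 chords/bar.
C: 4 beats/bar ÷ 1 beat/chord = 4 chords/bar.
D: 3 beats/bar ÷ 6 beats/chord = 0.5 chords/bar.
E: 5 beats/bar ÷ 5 beats/chord = 1 chord/bar.
Fastest is C at 4 chords/bar.

Passage C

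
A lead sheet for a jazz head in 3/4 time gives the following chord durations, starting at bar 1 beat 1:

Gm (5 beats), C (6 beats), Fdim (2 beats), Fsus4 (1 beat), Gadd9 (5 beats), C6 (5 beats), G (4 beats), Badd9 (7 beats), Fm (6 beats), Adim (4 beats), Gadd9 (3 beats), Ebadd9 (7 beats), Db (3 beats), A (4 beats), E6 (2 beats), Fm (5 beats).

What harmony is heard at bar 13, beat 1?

Beat 1 of bar 13 is beat (13−1)×3 + 1 = 37 overall.
Running totals: Gm ends at 5, C ends at 11, Fdim ends at 13, Fsus4 ends at 14, Gadd9 ends at 19, C6 ends at 24, G ends at 28, Badd9 ends at 35, Fm ends at 41.
Beat 37 falls within Fm.

Fm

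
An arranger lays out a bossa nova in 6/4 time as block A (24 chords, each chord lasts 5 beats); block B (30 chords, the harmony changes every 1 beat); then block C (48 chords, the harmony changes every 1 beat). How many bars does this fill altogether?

33 bars

A: 24 × 5 = 120 beats = 20 bars.
B: 30 × 1 = 30 beats = 5 bars.
C: 48 × 1 = 48 beats = 8 bars.
Total: 20 + 5 + 8 = 33 bars.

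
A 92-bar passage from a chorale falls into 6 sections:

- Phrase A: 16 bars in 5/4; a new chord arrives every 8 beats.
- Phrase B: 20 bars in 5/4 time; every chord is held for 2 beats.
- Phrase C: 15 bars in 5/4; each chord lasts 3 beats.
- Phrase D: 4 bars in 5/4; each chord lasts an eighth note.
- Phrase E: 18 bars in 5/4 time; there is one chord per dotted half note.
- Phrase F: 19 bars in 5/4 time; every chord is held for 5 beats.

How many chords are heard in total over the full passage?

A: 16 bars × 5 beats = 80 beats; 8 beats/chord → 10 chords.
B: 20 bars × 5 beats = 100 beats; 2 beats/chord → 50 chords.
C: 15 bars × 5 beats = 75 beats; 3 beats/chord → 25 chords.
D: 4 bars × 5 beats = 20 beats; 0.5 beats/chord → 40 chords.
E: 18 bars × 5 beats = 90 beats; 3 beats/chord → 30 chords.
F: 19 bars × 5 beats = 95 beats; 5 beats/chord → 19 chords.
Total: 10 + 50 + 25 + 40 + 30 + 19 = 174.

174 chords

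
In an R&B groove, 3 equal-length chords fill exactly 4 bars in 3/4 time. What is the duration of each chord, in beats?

4 bars × 3 beats/bar = 12 beats total.
12 beats ÷ 3 chords = 4 beats per chord.
(That is a whole note.)

4 beats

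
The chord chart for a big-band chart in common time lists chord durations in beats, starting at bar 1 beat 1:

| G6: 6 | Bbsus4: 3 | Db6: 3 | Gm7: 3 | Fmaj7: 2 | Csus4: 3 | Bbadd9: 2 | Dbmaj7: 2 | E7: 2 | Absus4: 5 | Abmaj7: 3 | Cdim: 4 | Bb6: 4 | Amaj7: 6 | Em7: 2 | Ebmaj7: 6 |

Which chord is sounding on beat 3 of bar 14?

Ebmaj7

Beat 3 of bar 14 is beat (14−1)×4 + 3 = 55 overall.
Running totals: G6 ends at 6, Bbsus4 ends at 9, Db6 ends at 12, Gm7 ends at 15, Fmaj7 ends at 17, Csus4 ends at 20, Bbadd9 ends at 22, Dbmaj7 ends at 24, E7 ends at 26, Absus4 ends at 31, Abmaj7 ends at 34, Cdim ends at 38, Bb6 ends at 42, Amaj7 ends at 48, Em7 ends at 50, Ebmaj7 ends at 56.
Beat 55 falls within Ebmaj7.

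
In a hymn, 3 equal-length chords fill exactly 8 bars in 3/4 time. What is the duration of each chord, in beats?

8 bars × 3 beats/bar = 24 beats total.
24 beats ÷ 3 chords = 8 beats per chord.

8 beats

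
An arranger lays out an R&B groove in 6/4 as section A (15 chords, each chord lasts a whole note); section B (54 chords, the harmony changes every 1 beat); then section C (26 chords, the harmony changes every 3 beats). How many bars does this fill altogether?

32 bars

A: 15 × 4 = 60 beats = 10 bars.
B: 54 × 1 = 54 beats = 9 bars.
C: 26 × 3 = 78 beats = 13 bars.
Total: 10 + 9 + 13 = 32 bars.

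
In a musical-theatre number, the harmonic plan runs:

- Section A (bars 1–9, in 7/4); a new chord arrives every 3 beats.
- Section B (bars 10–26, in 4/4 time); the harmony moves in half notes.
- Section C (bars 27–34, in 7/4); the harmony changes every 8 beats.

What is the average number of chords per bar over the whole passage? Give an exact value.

A: 9 × 7 = 63 beats ÷ 3 = 21 chords.
B: 17 × 4 = 68 beats ÷ 2 = 34 chords.
C: 8 × 7 = 56 beats ÷ 8 = 7 chords.
Overall: 62 chords over 34 bars → 62/34 = 31/17 chords per bar.

31/17 chords per bar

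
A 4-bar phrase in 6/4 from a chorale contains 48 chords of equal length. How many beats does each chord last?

0.5 beats

4 bars × 6 beats/bar = 24 beats total.
24 beats ÷ 48 chords = 0.5 beats per chord.
(That is an eighth note.)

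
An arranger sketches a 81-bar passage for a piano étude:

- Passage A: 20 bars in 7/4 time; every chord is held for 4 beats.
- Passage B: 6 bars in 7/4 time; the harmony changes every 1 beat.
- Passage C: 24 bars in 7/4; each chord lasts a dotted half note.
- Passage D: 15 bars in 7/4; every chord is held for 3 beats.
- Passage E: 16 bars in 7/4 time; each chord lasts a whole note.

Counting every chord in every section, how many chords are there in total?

A: 20·7 = 140 beats, 140/4 = 35 chords.
B: 6·7 = 42 beats, 42/1 = 42 chords.
C: 24·7 = 168 beats, 168/3 = 56 chords.
D: 15·7 = 105 beats, 105/3 = 35 chords.
E: 16·7 = 112 beats, 112/4 = 28 chords.
Total: 35 + 42 + 56 + 35 + 28 = 196.

196 chords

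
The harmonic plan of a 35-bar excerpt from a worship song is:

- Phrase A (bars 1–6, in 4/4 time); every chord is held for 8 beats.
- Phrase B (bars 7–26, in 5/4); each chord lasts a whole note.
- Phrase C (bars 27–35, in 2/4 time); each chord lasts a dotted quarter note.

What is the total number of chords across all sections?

A: 6·4 = 24 beats, 24/8 = 3 chords.
B: 20·5 = 100 beats, 100/4 = 25 chords.
C: 9·2 = 18 beats, 18/1.5 = 12 chords.
Total: 3 + 25 + 12 = 40.

40 chords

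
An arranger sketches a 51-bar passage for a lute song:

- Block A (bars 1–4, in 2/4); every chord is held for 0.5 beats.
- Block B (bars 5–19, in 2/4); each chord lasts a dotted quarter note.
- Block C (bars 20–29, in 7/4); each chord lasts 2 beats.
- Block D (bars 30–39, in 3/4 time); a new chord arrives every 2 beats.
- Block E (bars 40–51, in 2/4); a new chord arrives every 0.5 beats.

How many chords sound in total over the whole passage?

134 chords

A: 4 bars × 2 beats = 8 beats; 0.5 beats/chord → 16 chords.
B: 15 bars × 2 beats = 30 beats; 1.5 beats/chord → 20 chords.
C: 10 bars × 7 beats = 70 beats; 2 beats/chord → 35 chords.
D: 10 bars × 3 beats = 30 beats; 2 beats/chord → 15 chords.
E: 12 bars × 2 beats = 24 beats; 0.5 beats/chord → 48 chords.
Total: 16 + 20 + 35 + 15 + 48 = 134.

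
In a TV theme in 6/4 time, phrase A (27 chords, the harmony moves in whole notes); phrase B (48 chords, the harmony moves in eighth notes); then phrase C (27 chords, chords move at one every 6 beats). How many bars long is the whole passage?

49 bars

A: 27 × 4 = 108 beats = 18 bars.
B: 48 × 0.5 = 24 beats = 4 bars.
C: 27 × 6 = 162 beats = 27 bars.
Total: 18 + 4 + 27 = 49 bars.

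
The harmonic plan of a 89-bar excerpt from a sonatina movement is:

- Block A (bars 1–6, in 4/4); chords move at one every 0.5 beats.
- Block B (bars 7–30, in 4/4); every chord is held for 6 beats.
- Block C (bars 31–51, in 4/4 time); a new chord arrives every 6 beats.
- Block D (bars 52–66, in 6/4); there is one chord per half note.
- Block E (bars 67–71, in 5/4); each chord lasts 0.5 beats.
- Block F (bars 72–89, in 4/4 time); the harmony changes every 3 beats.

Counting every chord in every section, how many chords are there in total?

197 chords

A: 6·4 = 24 beats, 24/0.5 = 48 chords.
B: 24·4 = 96 beats, 96/6 = 16 chords.
C: 21·4 = 84 beats, 84/6 = 14 chords.
D: 15·6 = 90 beats, 90/2 = 45 chords.
E: 5·5 = 25 beats, 25/0.5 = 50 chords.
F: 18·4 = 72 beats, 72/3 = 24 chords.
Total: 48 + 16 + 14 + 45 + 50 + 24 = 197.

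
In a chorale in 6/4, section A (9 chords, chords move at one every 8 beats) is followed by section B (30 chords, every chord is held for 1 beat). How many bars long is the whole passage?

17 bars

A: 9 × 8 = 72 beats = 12 bars.
B: 30 × 1 = 30 beats = 5 bars.
Total: 12 + 5 = 17 bars.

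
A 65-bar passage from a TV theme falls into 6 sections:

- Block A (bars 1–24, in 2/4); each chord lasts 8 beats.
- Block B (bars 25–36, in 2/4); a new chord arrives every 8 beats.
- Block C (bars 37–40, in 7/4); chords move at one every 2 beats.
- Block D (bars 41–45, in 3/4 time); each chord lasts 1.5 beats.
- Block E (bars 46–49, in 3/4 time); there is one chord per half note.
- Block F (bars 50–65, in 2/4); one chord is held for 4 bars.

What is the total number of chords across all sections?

A: 24·2 = 48 beats, 48/8 = 6 chords.
B: 12·2 = 24 beats, 24/8 = 3 chords.
C: 4·7 = 28 beats, 28/2 = 14 chords.
D: 5·3 = 15 beats, 15/1.5 = 10 chords.
E: 4·3 = 12 beats, 12/2 = 6 chords.
F: 16·2 = 32 beats, 32/8 = 4 chords.
Total: 6 + 3 + 14 + 10 + 6 + 4 = 43.

43 chords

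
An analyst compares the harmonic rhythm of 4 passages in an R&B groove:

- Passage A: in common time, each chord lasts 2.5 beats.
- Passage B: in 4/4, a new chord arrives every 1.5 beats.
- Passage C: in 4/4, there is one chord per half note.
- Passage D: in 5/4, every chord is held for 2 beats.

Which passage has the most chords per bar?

Passage B

A: each chord is 2.5 beats in 4/4, so 1.6 per bar.
B: each chord is 1.5 beats in 4/4, so 8/3 per bar.
C: each chord is 2 beats in 4/4, so 2 per bar.
D: each chord is 2 beats in 5/4, so 2.5 per bar.
Fastest is B at 8/3 chords/bar.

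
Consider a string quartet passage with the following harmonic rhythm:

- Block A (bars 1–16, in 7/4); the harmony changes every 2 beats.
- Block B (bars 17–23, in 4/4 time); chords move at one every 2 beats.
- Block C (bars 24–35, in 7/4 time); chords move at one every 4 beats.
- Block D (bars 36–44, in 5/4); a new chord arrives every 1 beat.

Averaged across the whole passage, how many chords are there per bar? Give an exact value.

A: 16 × 7 = 112 beats ÷ 2 = 56 chords.
B: 7 × 4 = 28 beats ÷ 2 = 14 chords.
C: 12 × 7 = 84 beats ÷ 4 = 21 chords.
D: 9 × 5 = 45 beats ÷ 1 = 45 chords.
Overall: 136 chords over 44 bars → 136/44 = 34/11 chords per bar.

34/11 chords per bar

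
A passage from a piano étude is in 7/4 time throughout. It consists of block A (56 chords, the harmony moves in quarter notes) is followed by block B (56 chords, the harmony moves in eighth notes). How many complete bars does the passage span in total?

A: 56 × 1 = 56 beats = 8 bars.
B: 56 × 0.5 = 28 beats = 4 bars.
Total: 8 + 4 = 12 bars.

12 bars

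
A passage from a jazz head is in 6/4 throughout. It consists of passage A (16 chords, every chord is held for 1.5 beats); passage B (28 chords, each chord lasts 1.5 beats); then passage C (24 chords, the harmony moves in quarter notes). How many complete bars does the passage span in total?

A: 16 × 1.5 = 24 beats = 4 bars.
B: 28 × 1.5 = 42 beats = 7 bars.
C: 24 × 1 = 24 beats = 4 bars.
Total: 4 + 7 + 4 = 15 bars.

15 bars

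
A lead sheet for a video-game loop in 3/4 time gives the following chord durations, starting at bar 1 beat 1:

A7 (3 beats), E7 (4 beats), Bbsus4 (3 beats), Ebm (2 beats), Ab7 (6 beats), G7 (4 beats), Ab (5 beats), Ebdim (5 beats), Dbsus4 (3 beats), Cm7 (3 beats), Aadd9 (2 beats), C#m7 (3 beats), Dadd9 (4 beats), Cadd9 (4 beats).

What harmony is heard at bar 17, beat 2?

Beat 2 of bar 17 is beat (17−1)×3 + 2 = 50 overall.
Running totals: A7 ends at 3, E7 ends at 7, Bbsus4 ends at 10, Ebm ends at 12, Ab7 ends at 18, G7 ends at 22, Ab ends at 27, Ebdim ends at 32, Dbsus4 ends at 35, Cm7 ends at 38, Aadd9 ends at 40, C#m7 ends at 43, Dadd9 ends at 47, Cadd9 ends at 51.
Beat 50 falls within Cadd9.

Cadd9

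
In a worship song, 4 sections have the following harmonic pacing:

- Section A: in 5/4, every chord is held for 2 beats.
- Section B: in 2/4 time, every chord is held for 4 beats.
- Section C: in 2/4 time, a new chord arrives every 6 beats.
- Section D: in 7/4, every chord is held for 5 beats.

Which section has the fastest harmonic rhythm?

A: 5/2 = 2.5 chords/bar.
B: 2/4 = 0.5 chords/bar.
C: 2/6 = 1/3 chords/bar.
D: 7/5 = 1.4 chords/bar.
Fastest is A at 2.5 chords/bar.

Section A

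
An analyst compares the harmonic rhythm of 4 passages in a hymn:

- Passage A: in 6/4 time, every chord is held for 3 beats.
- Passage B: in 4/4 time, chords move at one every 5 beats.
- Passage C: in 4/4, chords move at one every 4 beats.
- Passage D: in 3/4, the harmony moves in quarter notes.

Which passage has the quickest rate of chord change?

Passage D

A: 6/3 = 2 chords/bar.
B: 4/5 = 0.8 chords/bar.
C: 4/4 = 1 chord/bar.
D: 3/1 = 3 chords/bar.
Fastest is D at 3 chords/bar.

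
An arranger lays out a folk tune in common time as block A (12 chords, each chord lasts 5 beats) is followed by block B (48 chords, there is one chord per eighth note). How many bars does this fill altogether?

A: 12 × 5 = 60 beats = 15 bars.
B: 48 × 0.5 = 24 beats = 6 bars.
Total: 15 + 6 = 21 bars.

21 bars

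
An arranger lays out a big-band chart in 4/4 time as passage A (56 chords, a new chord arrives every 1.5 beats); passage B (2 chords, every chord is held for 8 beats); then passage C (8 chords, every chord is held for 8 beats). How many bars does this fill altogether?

A: 56 × 1.5 = 84 beats = 21 bars.
B: 2 × 8 = 16 beats = 4 bars.
C: 8 × 8 = 64 beats = 16 bars.
Total: 21 + 4 + 16 = 41 bars.

41 bars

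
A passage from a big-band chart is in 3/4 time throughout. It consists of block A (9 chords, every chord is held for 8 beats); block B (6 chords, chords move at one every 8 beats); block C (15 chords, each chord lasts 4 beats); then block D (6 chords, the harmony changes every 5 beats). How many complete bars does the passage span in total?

70 bars

A: 9 × 8 = 72 beats = 24 bars.
B: 6 × 8 = 48 beats = 16 bars.
C: 15 × 4 = 60 beats = 20 bars.
D: 6 × 5 = 30 beats = 10 bars.
Total: 24 + 16 + 20 + 10 = 70 bars.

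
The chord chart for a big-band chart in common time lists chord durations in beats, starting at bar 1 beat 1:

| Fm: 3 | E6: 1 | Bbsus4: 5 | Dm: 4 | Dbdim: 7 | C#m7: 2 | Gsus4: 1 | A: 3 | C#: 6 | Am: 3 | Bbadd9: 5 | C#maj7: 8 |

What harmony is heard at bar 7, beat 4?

C#

Beat 4 of bar 7 is beat (7−1)×4 + 4 = 28 overall.
Running totals: Fm ends at 3, E6 ends at 4, Bbsus4 ends at 9, Dm ends at 13, Dbdim ends at 20, C#m7 ends at 22, Gsus4 ends at 23, A ends at 26, C# ends at 32.
Beat 28 falls within C#.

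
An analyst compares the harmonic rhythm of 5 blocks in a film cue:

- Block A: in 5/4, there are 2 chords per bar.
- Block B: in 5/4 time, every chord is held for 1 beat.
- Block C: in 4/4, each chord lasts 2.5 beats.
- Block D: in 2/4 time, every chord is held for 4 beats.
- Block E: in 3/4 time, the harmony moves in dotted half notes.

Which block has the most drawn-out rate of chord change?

A: 5 beats/bar ÷ 2.5 beats/chord = 2 chords/bar.
B: 5 beats/bar ÷ 1 beat/chord = 5 chords/bar.
C: 4 beats/bar ÷ 2.5 beats/chord = 1.6 chords/bar.
D: 2 beats/bar ÷ 4 beats/chord = 0.5 chords/bar.
E: 3 beats/bar ÷ 3 beats/chord = 1 chord/bar.
Slowest is D at 0.5 chords/bar.

Block D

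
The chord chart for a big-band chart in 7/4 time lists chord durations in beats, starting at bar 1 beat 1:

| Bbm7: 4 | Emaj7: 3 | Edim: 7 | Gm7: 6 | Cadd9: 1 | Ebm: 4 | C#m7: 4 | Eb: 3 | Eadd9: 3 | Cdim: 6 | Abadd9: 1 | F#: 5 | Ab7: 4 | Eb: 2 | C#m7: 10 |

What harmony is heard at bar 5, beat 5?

Beat 5 of bar 5 is beat (5−1)×7 + 5 = 33 overall.
Running totals: Bbm7 ends at 4, Emaj7 ends at 7, Edim ends at 14, Gm7 ends at 20, Cadd9 ends at 21, Ebm ends at 25, C#m7 ends at 29, Eb ends at 32, Eadd9 ends at 35.
Beat 33 falls within Eadd9.

Eadd9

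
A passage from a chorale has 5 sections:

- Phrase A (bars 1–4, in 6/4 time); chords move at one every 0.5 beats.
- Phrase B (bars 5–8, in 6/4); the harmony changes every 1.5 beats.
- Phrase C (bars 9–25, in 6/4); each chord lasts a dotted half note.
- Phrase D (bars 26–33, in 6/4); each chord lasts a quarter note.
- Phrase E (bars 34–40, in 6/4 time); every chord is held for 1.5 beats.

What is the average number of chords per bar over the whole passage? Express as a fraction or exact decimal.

A: 4 bars of 6 beats is 24 beats; at 0.5 beats each that's 48 chords.
B: 4 bars of 6 beats is 24 beats; at 1.5 beats each that's 16 chords.
C: 17 bars of 6 beats is 102 beats; at 3 beats each that's 34 chords.
D: 8 bars of 6 beats is 48 beats; at 1 beat each that's 48 chords.
E: 7 bars of 6 beats is 42 beats; at 1.5 beats each that's 28 chords.
Overall: 174 chords over 40 bars → 174/40 = 4.35 chords per bar.

4.35 chords per bar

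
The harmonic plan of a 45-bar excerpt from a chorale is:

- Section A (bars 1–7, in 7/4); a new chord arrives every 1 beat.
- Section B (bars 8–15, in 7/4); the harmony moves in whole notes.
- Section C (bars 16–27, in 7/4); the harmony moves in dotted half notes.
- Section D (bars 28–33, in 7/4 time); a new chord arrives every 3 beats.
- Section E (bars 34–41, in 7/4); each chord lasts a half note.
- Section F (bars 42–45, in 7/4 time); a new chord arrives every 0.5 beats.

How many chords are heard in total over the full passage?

A: 7 bars × 7 beats = 49 beats; 1 beat/chord → 49 chords.
B: 8 bars × 7 beats = 56 beats; 4 beats/chord → 14 chords.
C: 12 bars × 7 beats = 84 beats; 3 beats/chord → 28 chords.
D: 6 bars × 7 beats = 42 beats; 3 beats/chord → 14 chords.
E: 8 bars × 7 beats = 56 beats; 2 beats/chord → 28 chords.
F: 4 bars × 7 beats = 28 beats; 0.5 beats/chord → 56 chords.
Total: 49 + 14 + 28 + 14 + 28 + 56 = 189.

189 chords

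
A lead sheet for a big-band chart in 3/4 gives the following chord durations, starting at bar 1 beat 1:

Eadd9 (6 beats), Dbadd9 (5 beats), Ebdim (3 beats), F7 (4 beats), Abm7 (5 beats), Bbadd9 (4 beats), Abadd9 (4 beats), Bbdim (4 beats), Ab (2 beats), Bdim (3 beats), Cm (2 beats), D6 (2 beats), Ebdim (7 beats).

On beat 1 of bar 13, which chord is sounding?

Ab

Beat 1 of bar 13 is beat (13−1)×3 + 1 = 37 overall.
Running totals: Eadd9 ends at 6, Dbadd9 ends at 11, Ebdim ends at 14, F7 ends at 18, Abm7 ends at 23, Bbadd9 ends at 27, Abadd9 ends at 31, Bbdim ends at 35, Ab ends at 37.
Beat 37 falls within Ab.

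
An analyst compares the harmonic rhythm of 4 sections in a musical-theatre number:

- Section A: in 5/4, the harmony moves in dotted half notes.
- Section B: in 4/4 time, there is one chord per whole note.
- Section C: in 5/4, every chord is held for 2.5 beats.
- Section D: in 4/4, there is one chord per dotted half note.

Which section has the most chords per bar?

A: 5 beats/bar ÷ 3 beats/chord = 5/3 chords/bar.
B: 4 beats/bar ÷ 4 beats/chord = 1 chord/bar.
C: 5 beats/bar ÷ 2.5 beats/chord = 2 chords/bar.
D: 4 beats/bar ÷ 3 beats/chord = 4/3 chords/bar.
Fastest is C at 2 chords/bar.

Section C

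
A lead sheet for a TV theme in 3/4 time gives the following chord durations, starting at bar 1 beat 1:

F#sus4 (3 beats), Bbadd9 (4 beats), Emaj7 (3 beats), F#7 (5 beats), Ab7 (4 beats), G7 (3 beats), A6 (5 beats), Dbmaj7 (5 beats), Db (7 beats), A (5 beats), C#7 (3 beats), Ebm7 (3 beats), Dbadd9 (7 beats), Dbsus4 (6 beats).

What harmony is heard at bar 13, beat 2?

Db

Beat 2 of bar 13 is beat (13−1)×3 + 2 = 38 overall.
Running totals: F#sus4 ends at 3, Bbadd9 ends at 7, Emaj7 ends at 10, F#7 ends at 15, Ab7 ends at 19, G7 ends at 22, A6 ends at 27, Dbmaj7 ends at 32, Db ends at 39.
Beat 38 falls within Db.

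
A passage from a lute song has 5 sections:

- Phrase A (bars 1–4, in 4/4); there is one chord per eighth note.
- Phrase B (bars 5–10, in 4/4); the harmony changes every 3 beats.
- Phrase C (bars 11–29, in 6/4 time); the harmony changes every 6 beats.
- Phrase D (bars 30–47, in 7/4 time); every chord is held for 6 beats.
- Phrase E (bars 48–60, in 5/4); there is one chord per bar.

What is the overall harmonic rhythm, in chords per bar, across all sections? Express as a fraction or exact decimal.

1.55 chords per bar

A: 4 × 4 = 16 beats ÷ 0.5 = 32 chords.
B: 6 × 4 = 24 beats ÷ 3 = 8 chords.
C: 19 × 6 = 114 beats ÷ 6 = 19 chords.
D: 18 × 7 = 126 beats ÷ 6 = 21 chords.
E: 13 × 5 = 65 beats ÷ 5 = 13 chords.
Overall: 93 chords over 60 bars → 93/60 = 1.55 chords per bar.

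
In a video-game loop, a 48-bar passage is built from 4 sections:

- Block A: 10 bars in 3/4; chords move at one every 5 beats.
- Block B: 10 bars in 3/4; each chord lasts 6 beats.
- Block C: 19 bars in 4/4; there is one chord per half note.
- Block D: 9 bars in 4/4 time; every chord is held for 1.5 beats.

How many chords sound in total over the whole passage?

A: 10 bars × 3 beats = 30 beats; 5 beats/chord → 6 chords.
B: 10 bars × 3 beats = 30 beats; 6 beats/chord → 5 chords.
C: 19 bars × 4 beats = 76 beats; 2 beats/chord → 38 chords.
D: 9 bars × 4 beats = 36 beats; 1.5 beats/chord → 24 chords.
Total: 6 + 5 + 38 + 24 = 73.

73 chords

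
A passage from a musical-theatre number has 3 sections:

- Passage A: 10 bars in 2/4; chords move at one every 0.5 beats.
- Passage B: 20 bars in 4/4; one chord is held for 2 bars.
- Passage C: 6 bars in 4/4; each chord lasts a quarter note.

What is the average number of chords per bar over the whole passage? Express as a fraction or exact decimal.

37/18 chords per bar

A: 10 × 2 = 20 beats ÷ 0.5 = 40 chords.
B: 20 × 4 = 80 beats ÷ 8 = 10 chords.
C: 6 × 4 = 24 beats ÷ 1 = 24 chords.
Overall: 74 chords over 36 bars → 74/36 = 37/18 chords per bar.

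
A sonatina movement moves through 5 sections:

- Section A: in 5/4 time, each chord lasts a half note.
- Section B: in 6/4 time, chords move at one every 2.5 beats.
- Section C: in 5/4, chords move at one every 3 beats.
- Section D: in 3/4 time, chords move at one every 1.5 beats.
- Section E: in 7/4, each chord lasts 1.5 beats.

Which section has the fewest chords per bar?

A: each chord is 2 beats in 5/4, so 2.5 per bar.
B: each chord is 2.5 beats in 6/4, so 2.4 per bar.
C: each chord is 3 beats in 5/4, so 5/3 per bar.
D: each chord is 1.5 beats in 3/4, so 2 per bar.
E: each chord is 1.5 beats in 7/4, so 14/3 per bar.
Slowest is C at 5/3 chords/bar.

Section C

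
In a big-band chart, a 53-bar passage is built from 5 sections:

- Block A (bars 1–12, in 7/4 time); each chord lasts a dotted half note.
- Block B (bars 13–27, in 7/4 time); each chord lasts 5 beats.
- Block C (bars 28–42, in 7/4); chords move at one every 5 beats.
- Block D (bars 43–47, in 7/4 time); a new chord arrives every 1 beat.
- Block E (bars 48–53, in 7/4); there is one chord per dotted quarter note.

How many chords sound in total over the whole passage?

133 chords

A: 12 bars × 7 beats = 84 beats; 3 beats/chord → 28 chords.
B: 15 bars × 7 beats = 105 beats; 5 beats/chord → 21 chords.
C: 15 bars × 7 beats = 105 beats; 5 beats/chord → 21 chords.
D: 5 bars × 7 beats = 35 beats; 1 beat/chord → 35 chords.
E: 6 bars × 7 beats = 42 beats; 1.5 beats/chord → 28 chords.
Total: 28 + 21 + 21 + 35 + 28 = 133.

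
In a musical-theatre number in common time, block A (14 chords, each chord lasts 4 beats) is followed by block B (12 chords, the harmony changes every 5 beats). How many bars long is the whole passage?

A: 14 × 4 = 56 beats = 14 bars.
B: 12 × 5 = 60 beats = 15 bars.
Total: 14 + 15 = 29 bars.

29 bars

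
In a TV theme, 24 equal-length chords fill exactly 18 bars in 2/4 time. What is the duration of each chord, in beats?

18 bars × 2 beats/bar = 36 beats total.
36 beats ÷ 24 chords = 1.5 beats per chord.
(That is a dotted quarter note.)

1.5 beats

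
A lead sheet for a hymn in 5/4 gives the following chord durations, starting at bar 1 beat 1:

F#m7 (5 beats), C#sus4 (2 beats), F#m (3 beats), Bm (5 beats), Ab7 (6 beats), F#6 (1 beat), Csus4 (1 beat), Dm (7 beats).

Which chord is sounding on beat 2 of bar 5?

F#6

Beat 2 of bar 5 is beat (5−1)×5 + 2 = 22 overall.
Running totals: F#m7 ends at 5, C#sus4 ends at 7, F#m ends at 10, Bm ends at 15, Ab7 ends at 21, F#6 ends at 22.
Beat 22 falls within F#6.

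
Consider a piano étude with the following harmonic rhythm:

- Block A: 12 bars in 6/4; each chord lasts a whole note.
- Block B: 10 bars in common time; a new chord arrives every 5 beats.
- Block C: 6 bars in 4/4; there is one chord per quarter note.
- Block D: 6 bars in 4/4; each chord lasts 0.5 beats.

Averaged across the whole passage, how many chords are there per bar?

49/17 chords per bar

A: 12 × 6 = 72 beats ÷ 4 = 18 chords.
B: 10 × 4 = 40 beats ÷ 5 = 8 chords.
C: 6 × 4 = 24 beats ÷ 1 = 24 chords.
D: 6 × 4 = 24 beats ÷ 0.5 = 48 chords.
Overall: 98 chords over 34 bars → 98/34 = 49/17 chords per bar.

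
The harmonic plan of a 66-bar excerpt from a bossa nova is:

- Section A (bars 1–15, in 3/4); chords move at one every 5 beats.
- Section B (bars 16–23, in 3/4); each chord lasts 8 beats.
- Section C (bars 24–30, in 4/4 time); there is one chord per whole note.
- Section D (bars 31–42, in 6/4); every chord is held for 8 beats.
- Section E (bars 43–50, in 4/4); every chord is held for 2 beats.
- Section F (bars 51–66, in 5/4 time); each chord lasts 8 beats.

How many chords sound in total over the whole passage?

A: 15·3 = 45 beats, 45/5 = 9 chords.
B: 8·3 = 24 beats, 24/8 = 3 chords.
C: 7·4 = 28 beats, 28/4 = 7 chords.
D: 12·6 = 72 beats, 72/8 = 9 chords.
E: 8·4 = 32 beats, 32/2 = 16 chords.
F: 16·5 = 80 beats, 80/8 = 10 chords.
Total: 9 + 3 + 7 + 9 + 16 + 10 = 54.

54 chords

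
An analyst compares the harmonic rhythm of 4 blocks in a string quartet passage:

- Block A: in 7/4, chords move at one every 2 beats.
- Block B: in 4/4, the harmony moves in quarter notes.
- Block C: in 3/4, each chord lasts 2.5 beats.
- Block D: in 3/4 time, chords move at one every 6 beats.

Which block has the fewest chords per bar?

Block D

A: 7/2 = 3.5 chords/bar.
B: 4/1 = 4 chords/bar.
C: 3/2.5 = 1.2 chords/bar.
D: 3/6 = 0.5 chords/bar.
Slowest is D at 0.5 chords/bar.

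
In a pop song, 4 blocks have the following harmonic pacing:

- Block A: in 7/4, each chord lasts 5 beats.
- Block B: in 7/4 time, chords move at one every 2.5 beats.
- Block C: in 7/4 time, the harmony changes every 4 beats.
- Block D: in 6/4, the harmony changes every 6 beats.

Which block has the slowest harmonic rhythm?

A: each chord is 5 beats in 7/4, so 1.4 per bar.
B: each chord is 2.5 beats in 7/4, so 2.8 per bar.
C: each chord is 4 beats in 7/4, so 1.75 per bar.
D: each chord is 6 beats in 6/4, so 1 per bar.
Slowest is D at 1 chords/bar.

Block D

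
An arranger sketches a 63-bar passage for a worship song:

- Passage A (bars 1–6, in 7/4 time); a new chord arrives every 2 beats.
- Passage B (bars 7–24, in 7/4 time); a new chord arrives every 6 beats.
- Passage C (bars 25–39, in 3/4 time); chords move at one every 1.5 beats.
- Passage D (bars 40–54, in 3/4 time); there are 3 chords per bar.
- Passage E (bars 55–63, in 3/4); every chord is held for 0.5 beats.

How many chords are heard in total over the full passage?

A: 6·7 = 42 beats, 42/2 = 21 chords.
B: 18·7 = 126 beats, 126/6 = 21 chords.
C: 15·3 = 45 beats, 45/1.5 = 30 chords.
D: 15·3 = 45 beats, 45/1 = 45 chords.
E: 9·3 = 27 beats, 27/0.5 = 54 chords.
Total: 21 + 21 + 30 + 45 + 54 = 171.

171 chords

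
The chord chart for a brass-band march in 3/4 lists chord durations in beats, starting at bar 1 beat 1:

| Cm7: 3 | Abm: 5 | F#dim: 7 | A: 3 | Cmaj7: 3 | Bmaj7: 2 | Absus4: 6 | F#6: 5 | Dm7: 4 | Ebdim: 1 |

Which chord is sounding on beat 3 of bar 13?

Ebdim

Beat 3 of bar 13 is beat (13−1)×3 + 3 = 39 overall.
Running totals: Cm7 ends at 3, Abm ends at 8, F#dim ends at 15, A ends at 18, Cmaj7 ends at 21, Bmaj7 ends at 23, Absus4 ends at 29, F#6 ends at 34, Dm7 ends at 38, Ebdim ends at 39.
Beat 39 falls within Ebdim.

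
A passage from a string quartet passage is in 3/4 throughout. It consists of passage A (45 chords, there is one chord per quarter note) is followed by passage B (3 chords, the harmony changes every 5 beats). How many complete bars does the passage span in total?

20 bars

A: 45 × 1 = 45 beats = 15 bars.
B: 3 × 5 = 15 beats = 5 bars.
Total: 15 + 5 = 20 bars.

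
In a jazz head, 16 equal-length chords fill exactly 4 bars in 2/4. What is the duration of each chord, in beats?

0.5 beats

4 bars × 2 beats/bar = 8 beats total.
8 beats ÷ 16 chords = 0.5 beats per chord.
(That is an eighth note.)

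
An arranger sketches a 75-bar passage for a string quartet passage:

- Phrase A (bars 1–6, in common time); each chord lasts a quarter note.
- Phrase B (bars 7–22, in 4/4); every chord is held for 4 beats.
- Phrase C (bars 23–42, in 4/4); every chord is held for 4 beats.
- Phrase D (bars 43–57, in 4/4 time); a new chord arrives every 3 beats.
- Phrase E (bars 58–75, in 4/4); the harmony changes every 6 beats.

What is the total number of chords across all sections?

92 chords

A has 24 beats and chords last 1 each, so 24 chords.
B has 64 beats and chords last 4 each, so 16 chords.
C has 80 beats and chords last 4 each, so 20 chords.
D has 60 beats and chords last 3 each, so 20 chords.
E has 72 beats and chords last 6 each, so 12 chords.
Total: 24 + 16 + 20 + 20 + 12 = 92.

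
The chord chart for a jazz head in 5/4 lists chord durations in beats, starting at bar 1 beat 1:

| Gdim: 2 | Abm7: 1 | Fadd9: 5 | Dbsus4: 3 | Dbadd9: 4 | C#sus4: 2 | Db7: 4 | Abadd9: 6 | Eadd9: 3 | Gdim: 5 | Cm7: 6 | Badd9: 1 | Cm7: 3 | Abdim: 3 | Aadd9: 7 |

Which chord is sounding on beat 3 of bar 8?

Beat 3 of bar 8 is beat (8−1)×5 + 3 = 38 overall.
Running totals: Gdim ends at 2, Abm7 ends at 3, Fadd9 ends at 8, Dbsus4 ends at 11, Dbadd9 ends at 15, C#sus4 ends at 17, Db7 ends at 21, Abadd9 ends at 27, Eadd9 ends at 30, Gdim ends at 35, Cm7 ends at 41.
Beat 38 falls within Cm7.

Cm7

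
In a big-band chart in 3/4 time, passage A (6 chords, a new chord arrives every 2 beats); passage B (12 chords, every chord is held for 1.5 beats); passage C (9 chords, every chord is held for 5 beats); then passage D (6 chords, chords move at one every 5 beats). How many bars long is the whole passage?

A: 6 × 2 = 12 beats = 4 bars.
B: 12 × 1.5 = 18 beats = 6 bars.
C: 9 × 5 = 45 beats = 15 bars.
D: 6 × 5 = 30 beats = 10 bars.
Total: 4 + 6 + 15 + 10 = 35 bars.

35 bars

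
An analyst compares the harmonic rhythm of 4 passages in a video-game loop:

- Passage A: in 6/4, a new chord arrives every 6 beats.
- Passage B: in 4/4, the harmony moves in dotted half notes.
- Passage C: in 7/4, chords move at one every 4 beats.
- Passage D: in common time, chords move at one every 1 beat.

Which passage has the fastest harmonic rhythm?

A: 6/6 = 1 chord/bar.
B: 4/3 = 4/3 chords/bar.
C: 7/4 = 1.75 chords/bar.
D: 4/1 = 4 chords/bar.
Fastest is D at 4 chords/bar.

Passage D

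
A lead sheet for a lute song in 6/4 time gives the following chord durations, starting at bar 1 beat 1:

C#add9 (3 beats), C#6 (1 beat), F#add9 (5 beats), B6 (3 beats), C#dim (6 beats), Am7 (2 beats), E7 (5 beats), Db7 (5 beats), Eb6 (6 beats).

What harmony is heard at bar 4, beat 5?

Beat 5 of bar 4 is beat (4−1)×6 + 5 = 23 overall.
Running totals: C#add9 ends at 3, C#6 ends at 4, F#add9 ends at 9, B6 ends at 12, C#dim ends at 18, Am7 ends at 20, E7 ends at 25.
Beat 23 falls within E7.

E7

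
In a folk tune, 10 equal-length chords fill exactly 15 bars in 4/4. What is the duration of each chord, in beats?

6 beats

15 bars × 4 beats/bar = 60 beats total.
60 beats ÷ 10 chords = 6 beats per chord.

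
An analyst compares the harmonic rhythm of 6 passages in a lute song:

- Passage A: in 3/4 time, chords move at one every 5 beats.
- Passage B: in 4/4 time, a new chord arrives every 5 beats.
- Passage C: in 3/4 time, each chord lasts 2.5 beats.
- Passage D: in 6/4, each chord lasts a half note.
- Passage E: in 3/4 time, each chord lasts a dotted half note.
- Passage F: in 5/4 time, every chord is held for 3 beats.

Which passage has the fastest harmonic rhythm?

A: 3 beats/bar ÷ 5 beats/chord = 0.6 chords/bar.
B: 4 beats/bar ÷ 5 beats/chord = 0.8 chords/bar.
C: 3 beats/bar ÷ 2.5 beats/chord = 1.2 chords/bar.
D: 6 beats/bar ÷ 2 beats/chord = 3 chords/bar.
E: 3 beats/bar ÷ 3 beats/chord = 1 chord/bar.
F: 5 beats/bar ÷ 3 beats/chord = 5/3 chords/bar.
Fastest is D at 3 chords/bar.

Passage D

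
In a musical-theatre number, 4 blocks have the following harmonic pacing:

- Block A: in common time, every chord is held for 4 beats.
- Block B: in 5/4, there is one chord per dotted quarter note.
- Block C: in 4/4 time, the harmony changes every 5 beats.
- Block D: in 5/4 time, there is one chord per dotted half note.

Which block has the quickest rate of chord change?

Block B

A: 4 beats/bar ÷ 4 beats/chord = 1 chord/bar.
B: 5 beats/bar ÷ 1.5 beats/chord = 10/3 chords/bar.
C: 4 beats/bar ÷ 5 beats/chord = 0.8 chords/bar.
D: 5 beats/bar ÷ 3 beats/chord = 5/3 chords/bar.
Fastest is B at 10/3 chords/bar.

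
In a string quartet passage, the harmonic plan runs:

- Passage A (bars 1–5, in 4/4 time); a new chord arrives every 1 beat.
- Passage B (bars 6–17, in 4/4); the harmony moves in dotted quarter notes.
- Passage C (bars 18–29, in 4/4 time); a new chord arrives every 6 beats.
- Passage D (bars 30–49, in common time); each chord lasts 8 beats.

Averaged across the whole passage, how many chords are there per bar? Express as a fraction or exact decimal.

10/7 chords per bar

A: 5 bars of 4 beats is 20 beats; at 1 beat each that's 20 chords.
B: 12 bars of 4 beats is 48 beats; at 1.5 beats each that's 32 chords.
C: 12 bars of 4 beats is 48 beats; at 6 beats each that's 8 chords.
D: 20 bars of 4 beats is 80 beats; at 8 beats each that's 10 chords.
Overall: 70 chords over 49 bars → 70/49 = 10/7 chords per bar.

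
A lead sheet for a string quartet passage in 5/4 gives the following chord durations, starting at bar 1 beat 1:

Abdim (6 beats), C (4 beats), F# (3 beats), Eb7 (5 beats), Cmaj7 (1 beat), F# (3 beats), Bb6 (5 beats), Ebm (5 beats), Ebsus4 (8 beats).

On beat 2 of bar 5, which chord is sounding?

F#

Beat 2 of bar 5 is beat (5−1)×5 + 2 = 22 overall.
Running totals: Abdim ends at 6, C ends at 10, F# ends at 13, Eb7 ends at 18, Cmaj7 ends at 19, F# ends at 22.
Beat 22 falls within F#.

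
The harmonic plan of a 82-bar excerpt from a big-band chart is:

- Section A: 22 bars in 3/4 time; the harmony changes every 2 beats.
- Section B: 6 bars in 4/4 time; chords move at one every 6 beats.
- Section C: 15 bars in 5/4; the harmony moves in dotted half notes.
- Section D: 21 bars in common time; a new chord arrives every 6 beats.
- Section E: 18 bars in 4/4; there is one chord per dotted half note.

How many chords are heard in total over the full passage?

A has 66 beats and chords last 2 each, so 33 chords.
B has 24 beats and chords last 6 each, so 4 chords.
C has 75 beats and chords last 3 each, so 25 chords.
D has 84 beats and chords last 6 each, so 14 chords.
E has 72 beats and chords last 3 each, so 24 chords.
Total: 33 + 4 + 25 + 14 + 24 = 100.

100 chords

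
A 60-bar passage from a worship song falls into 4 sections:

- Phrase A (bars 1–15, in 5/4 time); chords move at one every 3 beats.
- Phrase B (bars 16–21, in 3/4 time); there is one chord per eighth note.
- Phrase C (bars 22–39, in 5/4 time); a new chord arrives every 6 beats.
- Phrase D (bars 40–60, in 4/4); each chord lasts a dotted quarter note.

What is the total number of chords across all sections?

A: 15·5 = 75 beats, 75/3 = 25 chords.
B: 6·3 = 18 beats, 18/0.5 = 36 chords.
C: 18·5 = 90 beats, 90/6 = 15 chords.
D: 21·4 = 84 beats, 84/1.5 = 56 chords.
Total: 25 + 36 + 15 + 56 = 132.

132 chords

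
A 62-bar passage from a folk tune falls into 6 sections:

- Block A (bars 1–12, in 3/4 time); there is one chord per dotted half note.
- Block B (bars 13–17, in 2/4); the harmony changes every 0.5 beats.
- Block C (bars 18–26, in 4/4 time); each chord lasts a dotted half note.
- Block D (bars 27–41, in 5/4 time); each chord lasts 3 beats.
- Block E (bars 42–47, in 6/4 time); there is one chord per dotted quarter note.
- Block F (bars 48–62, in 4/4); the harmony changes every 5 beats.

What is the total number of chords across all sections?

105 chords

A has 36 beats and chords last 3 each, so 12 chords.
B has 10 beats and chords last 0.5 each, so 20 chords.
C has 36 beats and chords last 3 each, so 12 chords.
D has 75 beats and chords last 3 each, so 25 chords.
E has 36 beats and chords last 1.5 each, so 24 chords.
F has 60 beats and chords last 5 each, so 12 chords.
Total: 12 + 20 + 12 + 25 + 24 + 12 = 105.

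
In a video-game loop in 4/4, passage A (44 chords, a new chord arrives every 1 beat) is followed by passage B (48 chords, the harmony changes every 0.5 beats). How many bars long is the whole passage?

17 bars

A: 44 × 1 = 44 beats = 11 bars.
B: 48 × 0.5 = 24 beats = 6 bars.
Total: 11 + 6 = 17 bars.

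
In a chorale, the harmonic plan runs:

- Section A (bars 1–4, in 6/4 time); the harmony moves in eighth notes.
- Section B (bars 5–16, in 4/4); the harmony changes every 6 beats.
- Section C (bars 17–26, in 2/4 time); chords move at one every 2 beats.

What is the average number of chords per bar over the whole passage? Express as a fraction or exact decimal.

33/13 chords per bar

A: 4 × 6 = 24 beats ÷ 0.5 = 48 chords.
B: 12 × 4 = 48 beats ÷ 6 = 8 chords.
C: 10 × 2 = 20 beats ÷ 2 = 10 chords.
Overall: 66 chords over 26 bars → 66/26 = 33/13 chords per bar.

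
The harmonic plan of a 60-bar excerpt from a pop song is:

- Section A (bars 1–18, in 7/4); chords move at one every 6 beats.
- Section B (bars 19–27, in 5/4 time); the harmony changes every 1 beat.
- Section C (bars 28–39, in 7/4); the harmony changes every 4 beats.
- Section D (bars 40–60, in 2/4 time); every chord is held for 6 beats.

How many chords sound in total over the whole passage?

A: 18·7 = 126 beats, 126/6 = 21 chords.
B: 9·5 = 45 beats, 45/1 = 45 chords.
C: 12·7 = 84 beats, 84/4 = 21 chords.
D: 21·2 = 42 beats, 42/6 = 7 chords.
Total: 21 + 45 + 21 + 7 = 94.

94 chords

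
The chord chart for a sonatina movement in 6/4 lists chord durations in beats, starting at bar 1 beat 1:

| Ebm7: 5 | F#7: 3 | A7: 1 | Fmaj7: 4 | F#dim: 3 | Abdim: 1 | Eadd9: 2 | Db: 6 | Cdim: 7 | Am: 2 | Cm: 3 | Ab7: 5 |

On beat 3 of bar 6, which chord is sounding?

Beat 3 of bar 6 is beat (6−1)×6 + 3 = 33 overall.
Running totals: Ebm7 ends at 5, F#7 ends at 8, A7 ends at 9, Fmaj7 ends at 13, F#dim ends at 16, Abdim ends at 17, Eadd9 ends at 19, Db ends at 25, Cdim ends at 32, Am ends at 34.
Beat 33 falls within Am.

Am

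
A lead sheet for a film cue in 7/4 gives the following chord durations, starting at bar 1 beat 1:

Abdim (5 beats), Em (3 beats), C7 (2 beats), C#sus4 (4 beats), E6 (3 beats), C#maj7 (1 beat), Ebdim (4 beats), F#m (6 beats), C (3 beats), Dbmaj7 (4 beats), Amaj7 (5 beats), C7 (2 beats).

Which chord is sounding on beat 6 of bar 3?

Beat 6 of bar 3 is beat (3−1)×7 + 6 = 20 overall.
Running totals: Abdim ends at 5, Em ends at 8, C7 ends at 10, C#sus4 ends at 14, E6 ends at 17, C#maj7 ends at 18, Ebdim ends at 22.
Beat 20 falls within Ebdim.

Ebdim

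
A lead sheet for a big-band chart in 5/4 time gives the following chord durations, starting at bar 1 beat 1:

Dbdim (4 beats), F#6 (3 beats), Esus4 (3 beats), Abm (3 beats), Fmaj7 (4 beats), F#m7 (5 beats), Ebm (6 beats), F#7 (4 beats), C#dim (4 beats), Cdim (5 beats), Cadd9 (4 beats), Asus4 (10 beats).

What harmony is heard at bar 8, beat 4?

Cdim

Beat 4 of bar 8 is beat (8−1)×5 + 4 = 39 overall.
Running totals: Dbdim ends at 4, F#6 ends at 7, Esus4 ends at 10, Abm ends at 13, Fmaj7 ends at 17, F#m7 ends at 22, Ebm ends at 28, F#7 ends at 32, C#dim ends at 36, Cdim ends at 41.
Beat 39 falls within Cdim.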